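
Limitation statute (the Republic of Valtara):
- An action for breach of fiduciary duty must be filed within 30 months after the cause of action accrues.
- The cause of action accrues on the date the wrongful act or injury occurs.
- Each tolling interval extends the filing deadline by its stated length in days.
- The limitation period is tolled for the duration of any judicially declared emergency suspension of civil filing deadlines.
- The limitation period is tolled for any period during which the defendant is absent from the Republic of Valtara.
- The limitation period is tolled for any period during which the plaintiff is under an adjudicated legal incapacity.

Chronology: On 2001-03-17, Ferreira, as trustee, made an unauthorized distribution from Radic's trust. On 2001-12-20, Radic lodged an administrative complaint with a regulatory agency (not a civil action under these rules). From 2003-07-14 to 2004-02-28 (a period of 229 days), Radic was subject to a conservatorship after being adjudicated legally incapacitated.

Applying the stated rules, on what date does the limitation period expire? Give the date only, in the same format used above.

2004-05-03

The limitation period began to run on 2001-03-17.
The untolled deadline — 30 months after 2001-03-17 — is 2003-09-17.
The period was tolled for 229 days by the plaintiff's legal incapacity (2003-07-14 to 2004-02-28), pushing the deadline to 2004-05-03.
None of the other events listed affects the running of the period under the stated rules.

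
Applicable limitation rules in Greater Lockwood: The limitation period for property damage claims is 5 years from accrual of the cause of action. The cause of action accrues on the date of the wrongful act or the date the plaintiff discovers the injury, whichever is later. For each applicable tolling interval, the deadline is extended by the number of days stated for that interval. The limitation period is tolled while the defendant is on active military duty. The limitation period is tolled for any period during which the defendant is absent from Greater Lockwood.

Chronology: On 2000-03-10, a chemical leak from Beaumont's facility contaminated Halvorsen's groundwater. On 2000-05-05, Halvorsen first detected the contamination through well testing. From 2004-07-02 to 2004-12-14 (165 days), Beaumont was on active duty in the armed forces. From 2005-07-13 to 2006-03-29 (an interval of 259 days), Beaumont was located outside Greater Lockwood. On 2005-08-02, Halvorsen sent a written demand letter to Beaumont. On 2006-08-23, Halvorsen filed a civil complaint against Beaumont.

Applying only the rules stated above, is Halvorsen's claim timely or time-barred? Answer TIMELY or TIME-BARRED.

The claim accrued on 2000-05-05 — the later of the 2000-03-10 act and the 2000-05-05 discovery.
5 years from 2000-05-05 is 2005-05-05.
Because the defendant's active military service ran from 2004-07-02 to 2004-12-14, the deadline is extended by 165 days to 2005-10-17.
The defendant's absence from the jurisdiction from 2005-07-13 to 2006-03-29 tolled the period for 259 days, extending the deadline to 2006-07-03.
None of the other events listed affects the running of the period under the stated rules.
Filing on 2006-08-23 missed the 2006-07-03 deadline — the action is time-barred.

TIME-BARRED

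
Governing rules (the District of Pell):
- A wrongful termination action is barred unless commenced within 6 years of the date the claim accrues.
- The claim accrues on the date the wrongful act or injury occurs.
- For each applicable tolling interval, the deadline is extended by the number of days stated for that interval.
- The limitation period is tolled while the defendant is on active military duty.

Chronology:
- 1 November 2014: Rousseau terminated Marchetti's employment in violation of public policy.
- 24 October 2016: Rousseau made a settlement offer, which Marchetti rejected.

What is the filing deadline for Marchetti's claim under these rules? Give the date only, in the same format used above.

The claim accrued on 1 November 2014, the date of the act.
6 years from 1 November 2014 is 1 November 2020.
The other events in the timeline have no effect on the limitation period under the stated rules.

1 November 2020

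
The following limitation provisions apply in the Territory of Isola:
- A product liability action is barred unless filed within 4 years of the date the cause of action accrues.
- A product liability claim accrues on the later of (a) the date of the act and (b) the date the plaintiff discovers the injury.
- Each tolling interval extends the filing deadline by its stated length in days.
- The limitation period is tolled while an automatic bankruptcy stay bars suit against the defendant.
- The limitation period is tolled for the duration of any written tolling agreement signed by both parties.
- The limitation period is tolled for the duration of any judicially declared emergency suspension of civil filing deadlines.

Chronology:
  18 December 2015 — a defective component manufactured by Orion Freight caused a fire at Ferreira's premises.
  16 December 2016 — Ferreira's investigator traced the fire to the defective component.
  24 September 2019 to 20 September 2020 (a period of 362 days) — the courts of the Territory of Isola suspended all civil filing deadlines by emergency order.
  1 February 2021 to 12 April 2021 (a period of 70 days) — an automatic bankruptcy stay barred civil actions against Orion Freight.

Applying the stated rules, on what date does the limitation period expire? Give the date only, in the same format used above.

Because discovery on 16 December 2016 post-dates the 18 December 2015 act, accrual under the later-of rule falls on 16 December 2016.
4 years from 16 December 2016 is 16 December 2020.
Because the emergency suspension of filing deadlines ran from 24 September 2019 to 20 September 2020, the deadline is extended by 362 days to 13 December 2021.
Because the automatic bankruptcy stay ran from 1 February 2021 to 12 April 2021, the deadline is extended by 70 days to 21 February 2022.

21 February 2022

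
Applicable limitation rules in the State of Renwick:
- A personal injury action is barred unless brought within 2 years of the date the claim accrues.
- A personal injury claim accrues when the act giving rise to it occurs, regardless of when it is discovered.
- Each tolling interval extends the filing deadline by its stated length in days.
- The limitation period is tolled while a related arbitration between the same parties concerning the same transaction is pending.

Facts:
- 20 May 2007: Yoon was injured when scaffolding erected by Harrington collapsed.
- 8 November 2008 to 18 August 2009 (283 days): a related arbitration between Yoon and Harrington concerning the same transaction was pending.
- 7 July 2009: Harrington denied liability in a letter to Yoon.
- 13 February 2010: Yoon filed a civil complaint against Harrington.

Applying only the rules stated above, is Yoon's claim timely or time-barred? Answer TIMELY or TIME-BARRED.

The limitation period began to run on 20 May 2007.
2 years from 20 May 2007 is 20 May 2009.
The period was tolled for 283 days by the pending related arbitration (8 November 2008 to 18 August 2009), pushing the deadline to 27 February 2010.
Nothing else in the chronology tolls or restarts the period.
The 13 February 2010 filing precedes the 27 February 2010 deadline; the claim is timely.

TIMELY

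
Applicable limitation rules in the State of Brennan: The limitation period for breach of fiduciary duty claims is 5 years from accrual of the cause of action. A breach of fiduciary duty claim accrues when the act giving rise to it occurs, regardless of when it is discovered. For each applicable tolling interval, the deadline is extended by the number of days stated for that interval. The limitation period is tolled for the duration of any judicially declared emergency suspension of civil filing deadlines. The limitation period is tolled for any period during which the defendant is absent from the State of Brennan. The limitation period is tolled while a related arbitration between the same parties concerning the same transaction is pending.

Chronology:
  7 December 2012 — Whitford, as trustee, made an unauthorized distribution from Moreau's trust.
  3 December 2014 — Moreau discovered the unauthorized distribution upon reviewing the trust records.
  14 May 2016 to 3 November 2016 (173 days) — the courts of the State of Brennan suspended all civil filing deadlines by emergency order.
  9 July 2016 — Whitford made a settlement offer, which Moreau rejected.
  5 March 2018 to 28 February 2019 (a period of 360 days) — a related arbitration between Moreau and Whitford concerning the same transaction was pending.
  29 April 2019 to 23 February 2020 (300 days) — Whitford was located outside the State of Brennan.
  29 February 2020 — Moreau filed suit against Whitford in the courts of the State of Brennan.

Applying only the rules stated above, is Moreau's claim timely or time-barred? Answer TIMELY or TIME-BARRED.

TIMELY

Accrual is governed by the date of the act, so the period began to run on 7 December 2012; the later discovery on 3 December 2014 is irrelevant under the stated rule.
The untolled deadline — 5 years after 7 December 2012 — is 7 December 2017.
The period was tolled for 173 days by the emergency suspension of filing deadlines (14 May 2016 to 3 November 2016), pushing the deadline to 29 May 2018.
The pending related arbitration from 5 March 2018 to 28 February 2019 tolled the period for 360 days, extending the deadline to 24 May 2019.
Because the defendant's absence from the jurisdiction ran from 29 April 2019 to 23 February 2020, the deadline is extended by 300 days to 19 March 2020.
None of the other events listed affects the running of the period under the stated rules.
Filing on 29 February 2020 beat the 19 March 2020 deadline — the action is timely.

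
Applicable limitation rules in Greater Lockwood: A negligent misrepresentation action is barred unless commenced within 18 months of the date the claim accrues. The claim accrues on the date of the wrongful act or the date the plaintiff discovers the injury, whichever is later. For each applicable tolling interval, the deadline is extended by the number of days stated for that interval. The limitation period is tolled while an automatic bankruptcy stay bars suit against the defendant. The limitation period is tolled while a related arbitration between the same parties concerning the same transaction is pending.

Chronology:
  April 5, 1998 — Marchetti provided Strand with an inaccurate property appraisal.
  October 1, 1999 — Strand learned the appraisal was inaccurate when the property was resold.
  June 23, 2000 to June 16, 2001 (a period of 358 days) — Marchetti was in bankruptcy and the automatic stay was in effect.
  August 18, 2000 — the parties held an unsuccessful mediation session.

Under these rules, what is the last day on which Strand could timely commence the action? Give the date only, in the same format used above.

March 25, 2002

The claim accrued on October 1, 1999 — the later of the April 5, 1998 act and the October 1, 1999 discovery.
Adding the 18 months base period to October 1, 1999 gives a deadline of April 1, 2001, before any tolling.
Because the automatic bankruptcy stay ran from June 23, 2000 to June 16, 2001, the deadline is extended by 358 days to March 25, 2002.
Nothing else in the chronology tolls or restarts the period.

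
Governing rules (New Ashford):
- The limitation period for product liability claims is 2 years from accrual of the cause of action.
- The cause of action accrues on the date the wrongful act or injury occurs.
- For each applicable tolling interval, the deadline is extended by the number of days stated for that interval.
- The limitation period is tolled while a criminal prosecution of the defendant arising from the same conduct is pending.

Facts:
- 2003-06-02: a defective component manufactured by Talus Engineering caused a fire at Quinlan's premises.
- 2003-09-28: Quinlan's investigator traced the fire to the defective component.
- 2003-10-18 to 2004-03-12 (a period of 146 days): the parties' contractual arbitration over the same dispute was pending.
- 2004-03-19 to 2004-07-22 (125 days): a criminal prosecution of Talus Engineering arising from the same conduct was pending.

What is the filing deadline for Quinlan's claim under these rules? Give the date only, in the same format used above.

Accrual is governed by the date of the act, so the period began to run on 2003-06-02; the later discovery on 2003-09-28 is irrelevant under the stated rule.
Adding the 2 years base period to 2003-06-02 gives a deadline of 2005-06-02, before any tolling.
The pending criminal prosecution from 2004-03-19 to 2004-07-22 tolled the period for 125 days, extending the deadline to 2005-10-05.
No stated provision tolls the period for a pending arbitration, so the interval from 2003-10-18 to 2004-03-12 has no effect on the deadline.

2005-10-05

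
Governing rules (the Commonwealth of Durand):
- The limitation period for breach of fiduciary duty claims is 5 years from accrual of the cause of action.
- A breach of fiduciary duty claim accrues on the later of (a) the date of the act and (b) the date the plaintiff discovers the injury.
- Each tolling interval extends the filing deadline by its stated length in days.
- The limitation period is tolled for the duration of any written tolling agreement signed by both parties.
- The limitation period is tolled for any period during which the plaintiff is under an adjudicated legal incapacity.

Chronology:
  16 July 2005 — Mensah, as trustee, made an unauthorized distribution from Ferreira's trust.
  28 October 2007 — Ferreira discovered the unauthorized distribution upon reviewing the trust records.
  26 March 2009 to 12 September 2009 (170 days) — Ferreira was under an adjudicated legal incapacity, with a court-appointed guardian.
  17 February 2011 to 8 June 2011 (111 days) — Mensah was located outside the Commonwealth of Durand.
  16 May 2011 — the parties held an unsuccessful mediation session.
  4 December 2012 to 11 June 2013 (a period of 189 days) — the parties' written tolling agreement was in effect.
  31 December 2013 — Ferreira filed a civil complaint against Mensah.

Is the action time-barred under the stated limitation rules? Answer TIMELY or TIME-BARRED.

TIME-BARRED

The claim accrued on 28 October 2007 — the later of the 16 July 2005 act and the 28 October 2007 discovery.
Adding the 5 years base period to 28 October 2007 gives a deadline of 28 October 2012, before any tolling.
Because the plaintiff's legal incapacity ran from 26 March 2009 to 12 September 2009, the deadline is extended by 170 days to 16 April 2013.
The written tolling agreement from 4 December 2012 to 11 June 2013 tolled the period for 189 days, extending the deadline to 22 October 2013.
No stated provision tolls the period for the defendant's absence, so the interval from 17 February 2011 to 8 June 2011 has no effect on the deadline.
The other events in the timeline have no effect on the limitation period under the stated rules.
The 31 December 2013 filing falls after the 22 October 2013 deadline; the claim is time-barred.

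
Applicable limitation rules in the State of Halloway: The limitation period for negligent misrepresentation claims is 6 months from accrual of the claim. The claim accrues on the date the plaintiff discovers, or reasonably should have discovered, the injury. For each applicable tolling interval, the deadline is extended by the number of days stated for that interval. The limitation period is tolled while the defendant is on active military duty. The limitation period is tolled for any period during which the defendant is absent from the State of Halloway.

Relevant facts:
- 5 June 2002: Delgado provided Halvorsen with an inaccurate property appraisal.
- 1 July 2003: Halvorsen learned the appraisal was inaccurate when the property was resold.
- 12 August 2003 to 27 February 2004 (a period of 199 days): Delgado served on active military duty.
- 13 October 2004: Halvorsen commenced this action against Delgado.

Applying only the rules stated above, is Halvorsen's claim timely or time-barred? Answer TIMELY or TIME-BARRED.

The claim did not accrue until Halvorsen discovered the injury on 1 July 2003; the 5 June 2002 act date does not start the clock under the stated rule.
6 months from 1 July 2003 is 1 January 2004.
The defendant's active military service from 12 August 2003 to 27 February 2004 tolled the period for 199 days, extending the deadline to 18 July 2004.
The 13 October 2004 filing falls after the 18 July 2004 deadline; the claim is time-barred.

TIME-BARRED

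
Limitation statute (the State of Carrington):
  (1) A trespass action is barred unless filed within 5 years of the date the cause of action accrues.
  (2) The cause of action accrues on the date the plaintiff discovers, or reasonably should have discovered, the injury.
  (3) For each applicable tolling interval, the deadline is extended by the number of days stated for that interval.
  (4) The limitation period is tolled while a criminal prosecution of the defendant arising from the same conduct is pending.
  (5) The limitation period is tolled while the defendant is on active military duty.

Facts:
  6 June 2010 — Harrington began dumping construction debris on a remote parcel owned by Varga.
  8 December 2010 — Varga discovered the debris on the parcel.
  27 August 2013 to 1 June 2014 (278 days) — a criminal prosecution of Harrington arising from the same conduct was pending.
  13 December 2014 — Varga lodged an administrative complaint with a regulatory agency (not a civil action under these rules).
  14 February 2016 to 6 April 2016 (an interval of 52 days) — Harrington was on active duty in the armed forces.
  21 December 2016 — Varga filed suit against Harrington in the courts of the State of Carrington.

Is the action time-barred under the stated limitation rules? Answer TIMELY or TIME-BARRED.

TIME-BARRED

The claim did not accrue until Varga discovered the injury on 8 December 2010; the 6 June 2010 act date does not start the clock under the stated rule.
5 years from 8 December 2010 is 8 December 2015.
Because the pending criminal prosecution ran from 27 August 2013 to 1 June 2014, the deadline is extended by 278 days to 11 September 2016.
The period was tolled for 52 days by the defendant's active military service (14 February 2016 to 6 April 2016), pushing the deadline to 2 November 2016.
None of the other events listed affects the running of the period under the stated rules.
Varga filed on 21 December 2016, after the 2 November 2016 deadline, so the action is time-barred.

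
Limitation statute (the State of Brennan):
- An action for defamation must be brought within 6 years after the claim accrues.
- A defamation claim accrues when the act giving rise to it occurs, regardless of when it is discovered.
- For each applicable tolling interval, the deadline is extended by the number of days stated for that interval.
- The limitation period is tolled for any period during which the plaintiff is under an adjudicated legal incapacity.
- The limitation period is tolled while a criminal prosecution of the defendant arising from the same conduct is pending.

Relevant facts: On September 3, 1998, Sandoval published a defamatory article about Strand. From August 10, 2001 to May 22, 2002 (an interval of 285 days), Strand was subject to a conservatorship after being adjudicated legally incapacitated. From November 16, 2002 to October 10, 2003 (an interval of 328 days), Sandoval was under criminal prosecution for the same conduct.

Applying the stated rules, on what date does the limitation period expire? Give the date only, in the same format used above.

The claim accrued on September 3, 1998, when the wrongful act occurred.
The untolled deadline — 6 years after September 3, 1998 — is September 3, 2004.
The period was tolled for 285 days by the plaintiff's legal incapacity (August 10, 2001 to May 22, 2002), pushing the deadline to June 15, 2005.
The period was tolled for 328 days by the pending criminal prosecution (November 16, 2002 to October 10, 2003), pushing the deadline to May 9, 2006.

May 9, 2006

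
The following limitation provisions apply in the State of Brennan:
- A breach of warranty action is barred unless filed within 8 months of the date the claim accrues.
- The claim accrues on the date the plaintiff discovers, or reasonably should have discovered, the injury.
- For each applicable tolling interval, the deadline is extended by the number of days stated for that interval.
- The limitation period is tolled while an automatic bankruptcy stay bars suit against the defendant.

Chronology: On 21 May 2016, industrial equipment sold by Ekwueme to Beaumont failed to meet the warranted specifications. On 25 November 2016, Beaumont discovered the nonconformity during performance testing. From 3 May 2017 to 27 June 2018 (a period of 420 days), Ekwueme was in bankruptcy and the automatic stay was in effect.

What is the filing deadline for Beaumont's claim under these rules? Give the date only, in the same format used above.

Under the discovery rule, the claim accrued on 25 November 2016, when Beaumont discovered the injury — not on the 21 May 2016 date of the underlying act.
The untolled deadline — 8 months after 25 November 2016 — is 25 July 2017.
Because the automatic bankruptcy stay ran from 3 May 2017 to 27 June 2018, the deadline is extended by 420 days to 18 September 2018.

18 September 2018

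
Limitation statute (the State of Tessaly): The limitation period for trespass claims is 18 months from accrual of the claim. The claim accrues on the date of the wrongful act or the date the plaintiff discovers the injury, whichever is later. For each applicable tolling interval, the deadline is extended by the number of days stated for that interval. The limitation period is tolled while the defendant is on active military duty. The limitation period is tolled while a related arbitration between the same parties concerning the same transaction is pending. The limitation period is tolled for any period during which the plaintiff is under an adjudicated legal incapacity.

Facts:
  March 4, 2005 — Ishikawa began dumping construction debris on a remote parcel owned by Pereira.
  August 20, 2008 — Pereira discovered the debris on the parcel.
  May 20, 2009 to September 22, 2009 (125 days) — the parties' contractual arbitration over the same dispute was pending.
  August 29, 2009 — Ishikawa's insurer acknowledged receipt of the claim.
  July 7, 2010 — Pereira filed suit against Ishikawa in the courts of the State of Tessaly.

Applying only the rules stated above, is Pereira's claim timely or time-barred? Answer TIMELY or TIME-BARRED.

The claim accrued on August 20, 2008 — the later of the March 4, 2005 act and the August 20, 2008 discovery.
The untolled deadline — 18 months after August 20, 2008 — is February 20, 2010.
The pending related arbitration from May 20, 2009 to September 22, 2009 tolled the period for 125 days, extending the deadline to June 25, 2010.
Nothing else in the chronology tolls or restarts the period.
Pereira filed on July 7, 2010, after the June 25, 2010 deadline, so the action is time-barred.

TIME-BARRED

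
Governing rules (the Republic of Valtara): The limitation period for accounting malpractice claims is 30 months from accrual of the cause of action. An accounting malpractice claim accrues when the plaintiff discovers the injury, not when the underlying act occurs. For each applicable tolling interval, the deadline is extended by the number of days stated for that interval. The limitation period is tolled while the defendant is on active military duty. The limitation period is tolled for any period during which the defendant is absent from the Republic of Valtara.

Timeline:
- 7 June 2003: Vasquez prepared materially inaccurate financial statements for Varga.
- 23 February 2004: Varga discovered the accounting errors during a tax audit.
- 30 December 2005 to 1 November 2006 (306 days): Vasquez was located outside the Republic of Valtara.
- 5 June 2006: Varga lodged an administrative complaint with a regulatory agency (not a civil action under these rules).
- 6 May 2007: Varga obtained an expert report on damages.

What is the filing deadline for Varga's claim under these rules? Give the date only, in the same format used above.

25 June 2007

Under the discovery rule, the claim accrued on 23 February 2004, when Varga discovered the injury — not on the 7 June 2003 date of the underlying act.
30 months from 23 February 2004 is 23 August 2006.
Because the defendant's absence from the jurisdiction ran from 30 December 2005 to 1 November 2006, the deadline is extended by 306 days to 25 June 2007.
The other events in the timeline have no effect on the limitation period under the stated rules.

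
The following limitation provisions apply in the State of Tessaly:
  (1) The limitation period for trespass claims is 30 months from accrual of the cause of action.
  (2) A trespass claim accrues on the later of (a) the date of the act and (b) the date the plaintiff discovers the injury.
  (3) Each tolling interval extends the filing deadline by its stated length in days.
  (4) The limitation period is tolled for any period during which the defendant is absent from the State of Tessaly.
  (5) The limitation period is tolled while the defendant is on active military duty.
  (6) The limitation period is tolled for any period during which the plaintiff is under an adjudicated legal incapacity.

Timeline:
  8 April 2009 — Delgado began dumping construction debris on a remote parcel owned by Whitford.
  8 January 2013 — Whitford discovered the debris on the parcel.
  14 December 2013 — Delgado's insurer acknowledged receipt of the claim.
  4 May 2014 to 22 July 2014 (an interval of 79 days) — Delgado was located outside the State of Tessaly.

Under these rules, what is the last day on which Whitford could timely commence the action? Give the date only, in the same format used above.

Taking the later of the act (8 April 2009) and discovery (8 January 2013), the claim accrued on 8 January 2013.
Adding the 30 months base period to 8 January 2013 gives a deadline of 8 July 2015, before any tolling.
The defendant's absence from the jurisdiction from 4 May 2014 to 22 July 2014 tolled the period for 79 days, extending the deadline to 25 September 2015.
None of the other events listed affects the running of the period under the stated rules.

25 September 2015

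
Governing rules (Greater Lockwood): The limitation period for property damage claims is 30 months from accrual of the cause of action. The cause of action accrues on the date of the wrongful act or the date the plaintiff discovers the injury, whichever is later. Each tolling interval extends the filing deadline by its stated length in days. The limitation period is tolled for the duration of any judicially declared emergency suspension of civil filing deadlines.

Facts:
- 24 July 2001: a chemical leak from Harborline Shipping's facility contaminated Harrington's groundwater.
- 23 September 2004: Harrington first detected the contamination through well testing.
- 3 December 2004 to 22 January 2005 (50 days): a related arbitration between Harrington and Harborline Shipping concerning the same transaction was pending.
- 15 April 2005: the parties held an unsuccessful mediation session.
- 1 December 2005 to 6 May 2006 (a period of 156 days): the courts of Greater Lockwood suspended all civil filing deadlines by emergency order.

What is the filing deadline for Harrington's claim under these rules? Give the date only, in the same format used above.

Because discovery on 23 September 2004 post-dates the 24 July 2001 act, accrual under the later-of rule falls on 23 September 2004.
The untolled deadline — 30 months after 23 September 2004 — is 23 March 2007.
The period was tolled for 156 days by the emergency suspension of filing deadlines (1 December 2005 to 6 May 2006), pushing the deadline to 26 August 2007.
No stated provision tolls the period for a pending arbitration, so the interval from 3 December 2004 to 22 January 2005 has no effect on the deadline.
Nothing else in the chronology tolls or restarts the period.

26 August 2007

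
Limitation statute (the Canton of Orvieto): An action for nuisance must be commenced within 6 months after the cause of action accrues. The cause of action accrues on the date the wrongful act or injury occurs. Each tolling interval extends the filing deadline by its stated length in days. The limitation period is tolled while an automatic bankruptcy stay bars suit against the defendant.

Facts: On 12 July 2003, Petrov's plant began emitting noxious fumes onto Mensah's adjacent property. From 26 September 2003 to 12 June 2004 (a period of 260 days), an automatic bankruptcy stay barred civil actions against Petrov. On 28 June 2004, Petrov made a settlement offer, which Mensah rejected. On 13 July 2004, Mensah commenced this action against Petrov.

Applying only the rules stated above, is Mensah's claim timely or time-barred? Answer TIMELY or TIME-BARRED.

TIMELY

The limitation period began to run on 12 July 2003.
Adding the 6 months base period to 12 July 2003 gives a deadline of 12 January 2004, before any tolling.
The automatic bankruptcy stay from 26 September 2003 to 12 June 2004 tolled the period for 260 days, extending the deadline to 28 September 2004.
Nothing else in the chronology tolls or restarts the period.
The 13 July 2004 filing precedes the 28 September 2004 deadline; the claim is timely.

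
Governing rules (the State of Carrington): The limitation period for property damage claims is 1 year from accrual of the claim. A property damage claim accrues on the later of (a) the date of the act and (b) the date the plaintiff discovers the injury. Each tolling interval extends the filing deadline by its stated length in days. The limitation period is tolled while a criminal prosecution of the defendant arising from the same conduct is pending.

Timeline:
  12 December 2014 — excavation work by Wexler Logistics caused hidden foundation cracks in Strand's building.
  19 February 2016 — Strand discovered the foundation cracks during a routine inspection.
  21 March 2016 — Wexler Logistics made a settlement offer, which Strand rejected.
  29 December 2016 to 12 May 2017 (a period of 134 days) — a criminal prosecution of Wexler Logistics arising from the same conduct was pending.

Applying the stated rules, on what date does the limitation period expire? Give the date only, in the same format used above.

Taking the later of the act (12 December 2014) and discovery (19 February 2016), the claim accrued on 19 February 2016.
1 year from 19 February 2016 is 19 February 2017.
Because the pending criminal prosecution ran from 29 December 2016 to 12 May 2017, the deadline is extended by 134 days to 3 July 2017.
The other events in the timeline have no effect on the limitation period under the stated rules.

3 July 2017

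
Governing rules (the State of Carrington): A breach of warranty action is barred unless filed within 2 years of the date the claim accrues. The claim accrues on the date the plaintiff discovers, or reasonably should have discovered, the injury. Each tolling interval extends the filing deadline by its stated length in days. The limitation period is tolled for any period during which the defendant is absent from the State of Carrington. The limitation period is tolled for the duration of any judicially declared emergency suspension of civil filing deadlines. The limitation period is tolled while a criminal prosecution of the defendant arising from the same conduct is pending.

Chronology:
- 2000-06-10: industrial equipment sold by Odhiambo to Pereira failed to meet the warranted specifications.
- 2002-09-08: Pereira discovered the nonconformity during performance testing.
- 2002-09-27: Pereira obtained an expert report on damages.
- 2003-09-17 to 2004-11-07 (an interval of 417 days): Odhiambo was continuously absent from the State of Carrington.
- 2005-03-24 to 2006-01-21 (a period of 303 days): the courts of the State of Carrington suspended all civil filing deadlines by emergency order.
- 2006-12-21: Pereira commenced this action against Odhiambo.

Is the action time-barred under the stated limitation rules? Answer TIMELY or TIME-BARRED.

TIME-BARRED

Accrual is tied to discovery, so the period began on 2002-09-08 rather than on 2000-06-10 when the act occurred.
Adding the 2 years base period to 2002-09-08 gives a deadline of 2004-09-08, before any tolling.
The period was tolled for 417 days by the defendant's absence from the jurisdiction (2003-09-17 to 2004-11-07), pushing the deadline to 2005-10-30.
Because the emergency suspension of filing deadlines ran from 2005-03-24 to 2006-01-21, the deadline is extended by 303 days to 2006-08-29.
Nothing else in the chronology tolls or restarts the period.
Filing on 2006-12-21 missed the 2006-08-29 deadline — the action is time-barred.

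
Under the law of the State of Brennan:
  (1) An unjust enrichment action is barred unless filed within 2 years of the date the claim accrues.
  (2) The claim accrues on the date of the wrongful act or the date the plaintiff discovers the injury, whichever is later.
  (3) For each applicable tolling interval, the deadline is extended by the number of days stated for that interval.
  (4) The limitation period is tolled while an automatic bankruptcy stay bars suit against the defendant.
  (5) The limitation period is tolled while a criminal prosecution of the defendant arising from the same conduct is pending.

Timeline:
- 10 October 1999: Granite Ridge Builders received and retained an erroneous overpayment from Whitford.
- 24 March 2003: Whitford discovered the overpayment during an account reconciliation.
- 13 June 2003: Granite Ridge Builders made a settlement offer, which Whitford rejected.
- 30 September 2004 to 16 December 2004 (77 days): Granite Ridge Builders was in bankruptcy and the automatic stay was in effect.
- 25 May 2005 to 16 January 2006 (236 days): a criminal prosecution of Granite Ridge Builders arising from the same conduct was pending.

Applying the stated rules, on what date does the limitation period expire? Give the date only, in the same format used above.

31 January 2006

The claim accrued on 24 March 2003 — the later of the 10 October 1999 act and the 24 March 2003 discovery.
Adding the 2 years base period to 24 March 2003 gives a deadline of 24 March 2005, before any tolling.
Because the automatic bankruptcy stay ran from 30 September 2004 to 16 December 2004, the deadline is extended by 77 days to 9 June 2005.
The period was tolled for 236 days by the pending criminal prosecution (25 May 2005 to 16 January 2006), pushing the deadline to 31 January 2006.
None of the other events listed affects the running of the period under the stated rules.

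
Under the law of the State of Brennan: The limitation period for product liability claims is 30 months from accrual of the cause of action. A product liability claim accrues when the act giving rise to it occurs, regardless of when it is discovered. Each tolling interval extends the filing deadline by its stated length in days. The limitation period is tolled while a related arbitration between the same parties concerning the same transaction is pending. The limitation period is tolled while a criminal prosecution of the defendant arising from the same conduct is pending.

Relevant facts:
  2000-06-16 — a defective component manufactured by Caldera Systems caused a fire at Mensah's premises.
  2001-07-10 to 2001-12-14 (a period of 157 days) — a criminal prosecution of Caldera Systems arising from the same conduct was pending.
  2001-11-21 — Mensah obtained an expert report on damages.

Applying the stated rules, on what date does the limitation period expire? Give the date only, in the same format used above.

The claim accrued on 2000-06-16, when the wrongful act occurred.
The untolled deadline — 30 months after 2000-06-16 — is 2002-12-16.
The period was tolled for 157 days by the pending criminal prosecution (2001-07-10 to 2001-12-14), pushing the deadline to 2003-05-22.
The other events in the timeline have no effect on the limitation period under the stated rules.

2003-05-22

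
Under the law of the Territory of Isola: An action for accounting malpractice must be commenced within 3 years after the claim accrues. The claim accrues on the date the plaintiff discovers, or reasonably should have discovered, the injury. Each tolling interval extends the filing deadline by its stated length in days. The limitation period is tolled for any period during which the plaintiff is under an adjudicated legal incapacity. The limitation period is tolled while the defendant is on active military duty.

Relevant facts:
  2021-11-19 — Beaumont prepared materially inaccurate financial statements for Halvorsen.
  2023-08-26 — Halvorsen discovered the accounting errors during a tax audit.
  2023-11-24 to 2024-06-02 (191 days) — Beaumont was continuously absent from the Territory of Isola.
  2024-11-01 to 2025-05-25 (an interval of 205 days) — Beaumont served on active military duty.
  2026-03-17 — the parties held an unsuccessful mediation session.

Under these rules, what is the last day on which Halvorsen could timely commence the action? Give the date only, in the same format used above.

Accrual is tied to discovery, so the period began on 2023-08-26 rather than on 2021-11-19 when the act occurred.
Adding the 3 years base period to 2023-08-26 gives a deadline of 2026-08-26, before any tolling.
The defendant's active military service from 2024-11-01 to 2025-05-25 tolled the period for 205 days, extending the deadline to 2027-03-19.
The defendant's absence from the jurisdiction from 2023-11-24 to 2024-06-02 does not toll the period, because no stated rule makes the defendant's absence a tolling event.
None of the other events listed affects the running of the period under the stated rules.

2027-03-19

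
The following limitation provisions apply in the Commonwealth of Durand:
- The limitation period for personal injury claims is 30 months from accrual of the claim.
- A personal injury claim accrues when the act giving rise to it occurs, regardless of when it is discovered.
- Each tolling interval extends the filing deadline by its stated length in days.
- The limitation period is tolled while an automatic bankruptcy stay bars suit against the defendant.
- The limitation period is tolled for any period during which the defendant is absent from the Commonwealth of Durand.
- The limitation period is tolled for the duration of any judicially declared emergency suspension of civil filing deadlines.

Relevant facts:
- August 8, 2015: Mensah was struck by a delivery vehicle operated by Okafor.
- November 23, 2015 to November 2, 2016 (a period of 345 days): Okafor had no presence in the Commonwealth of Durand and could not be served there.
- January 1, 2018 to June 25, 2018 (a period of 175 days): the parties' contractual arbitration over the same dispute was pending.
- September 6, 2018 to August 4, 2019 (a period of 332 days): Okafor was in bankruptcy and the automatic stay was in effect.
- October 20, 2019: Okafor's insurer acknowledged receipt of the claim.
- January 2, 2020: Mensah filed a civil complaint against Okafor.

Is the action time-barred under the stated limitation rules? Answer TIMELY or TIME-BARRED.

The limitation period began to run on August 8, 2015.
Adding the 30 months base period to August 8, 2015 gives a deadline of February 8, 2018, before any tolling.
Because the defendant's absence from the jurisdiction ran from November 23, 2015 to November 2, 2016, the deadline is extended by 345 days to January 19, 2019.
The automatic bankruptcy stay from September 6, 2018 to August 4, 2019 tolled the period for 332 days, extending the deadline to December 17, 2019.
Although a pending arbitration ran from January 1, 2018 to June 25, 2018, the stated rules do not make that a tolling event, so it is disregarded.
None of the other events listed affects the running of the period under the stated rules.
The January 2, 2020 filing falls after the December 17, 2019 deadline; the claim is time-barred.

TIME-BARRED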